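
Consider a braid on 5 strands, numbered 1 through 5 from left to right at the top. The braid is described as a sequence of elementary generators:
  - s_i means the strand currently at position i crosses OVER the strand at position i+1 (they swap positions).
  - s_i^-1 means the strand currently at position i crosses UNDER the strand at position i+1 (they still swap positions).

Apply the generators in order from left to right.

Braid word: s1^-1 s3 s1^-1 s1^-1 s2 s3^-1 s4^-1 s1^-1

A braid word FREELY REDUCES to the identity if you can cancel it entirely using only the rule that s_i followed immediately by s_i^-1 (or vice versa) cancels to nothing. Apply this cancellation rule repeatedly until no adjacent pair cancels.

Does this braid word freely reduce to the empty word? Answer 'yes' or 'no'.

Gen 1 (s1^-1): push. Stack: [s1^-1]
Gen 2 (s3): push. Stack: [s1^-1 s3]
Gen 3 (s1^-1): push. Stack: [s1^-1 s3 s1^-1]
Gen 4 (s1^-1): push. Stack: [s1^-1 s3 s1^-1 s1^-1]
Gen 5 (s2): push. Stack: [s1^-1 s3 s1^-1 s1^-1 s2]
Gen 6 (s3^-1): push. Stack: [s1^-1 s3 s1^-1 s1^-1 s2 s3^-1]
Gen 7 (s4^-1): push. Stack: [s1^-1 s3 s1^-1 s1^-1 s2 s3^-1 s4^-1]
Gen 8 (s1^-1): push. Stack: [s1^-1 s3 s1^-1 s1^-1 s2 s3^-1 s4^-1 s1^-1]
Reduced word: s1^-1 s3 s1^-1 s1^-1 s2 s3^-1 s4^-1 s1^-1

Answer: no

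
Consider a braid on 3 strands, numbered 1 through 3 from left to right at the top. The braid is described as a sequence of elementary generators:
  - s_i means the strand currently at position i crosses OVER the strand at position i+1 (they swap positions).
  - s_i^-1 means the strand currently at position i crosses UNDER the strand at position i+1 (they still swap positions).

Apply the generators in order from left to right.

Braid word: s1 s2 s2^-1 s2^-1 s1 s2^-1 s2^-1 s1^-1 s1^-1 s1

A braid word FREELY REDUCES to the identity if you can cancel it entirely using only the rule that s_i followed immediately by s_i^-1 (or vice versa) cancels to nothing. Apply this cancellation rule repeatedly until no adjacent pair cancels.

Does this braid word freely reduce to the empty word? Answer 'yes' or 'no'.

Answer: no

Derivation:
Gen 1 (s1): push. Stack: [s1]
Gen 2 (s2): push. Stack: [s1 s2]
Gen 3 (s2^-1): cancels prior s2. Stack: [s1]
Gen 4 (s2^-1): push. Stack: [s1 s2^-1]
Gen 5 (s1): push. Stack: [s1 s2^-1 s1]
Gen 6 (s2^-1): push. Stack: [s1 s2^-1 s1 s2^-1]
Gen 7 (s2^-1): push. Stack: [s1 s2^-1 s1 s2^-1 s2^-1]
Gen 8 (s1^-1): push. Stack: [s1 s2^-1 s1 s2^-1 s2^-1 s1^-1]
Gen 9 (s1^-1): push. Stack: [s1 s2^-1 s1 s2^-1 s2^-1 s1^-1 s1^-1]
Gen 10 (s1): cancels prior s1^-1. Stack: [s1 s2^-1 s1 s2^-1 s2^-1 s1^-1]
Reduced word: s1 s2^-1 s1 s2^-1 s2^-1 s1^-1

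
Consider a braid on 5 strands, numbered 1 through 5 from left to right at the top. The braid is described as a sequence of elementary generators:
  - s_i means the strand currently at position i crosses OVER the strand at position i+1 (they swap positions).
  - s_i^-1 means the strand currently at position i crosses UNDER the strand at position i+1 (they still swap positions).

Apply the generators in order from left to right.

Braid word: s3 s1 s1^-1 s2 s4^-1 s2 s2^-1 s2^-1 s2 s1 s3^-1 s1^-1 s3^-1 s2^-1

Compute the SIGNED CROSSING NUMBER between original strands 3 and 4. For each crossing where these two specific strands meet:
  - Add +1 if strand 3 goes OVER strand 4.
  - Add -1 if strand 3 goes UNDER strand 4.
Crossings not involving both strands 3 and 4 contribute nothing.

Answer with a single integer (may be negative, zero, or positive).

Gen 1: 3 over 4. Both 3&4? yes. Contrib: +1. Sum: 1
Gen 2: crossing 1x2. Both 3&4? no. Sum: 1
Gen 3: crossing 2x1. Both 3&4? no. Sum: 1
Gen 4: crossing 2x4. Both 3&4? no. Sum: 1
Gen 5: crossing 3x5. Both 3&4? no. Sum: 1
Gen 6: crossing 4x2. Both 3&4? no. Sum: 1
Gen 7: crossing 2x4. Both 3&4? no. Sum: 1
Gen 8: crossing 4x2. Both 3&4? no. Sum: 1
Gen 9: crossing 2x4. Both 3&4? no. Sum: 1
Gen 10: crossing 1x4. Both 3&4? no. Sum: 1
Gen 11: crossing 2x5. Both 3&4? no. Sum: 1
Gen 12: crossing 4x1. Both 3&4? no. Sum: 1
Gen 13: crossing 5x2. Both 3&4? no. Sum: 1
Gen 14: crossing 4x2. Both 3&4? no. Sum: 1

Answer: 1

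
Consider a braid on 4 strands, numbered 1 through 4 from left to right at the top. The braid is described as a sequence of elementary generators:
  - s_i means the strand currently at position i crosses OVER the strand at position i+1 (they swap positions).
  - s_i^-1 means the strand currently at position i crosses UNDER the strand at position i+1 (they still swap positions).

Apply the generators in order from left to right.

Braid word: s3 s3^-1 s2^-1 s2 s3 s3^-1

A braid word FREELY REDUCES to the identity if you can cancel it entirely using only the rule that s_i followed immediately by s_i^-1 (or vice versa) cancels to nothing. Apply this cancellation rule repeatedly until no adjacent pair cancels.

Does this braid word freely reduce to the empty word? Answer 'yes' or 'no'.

Answer: yes

Derivation:
Gen 1 (s3): push. Stack: [s3]
Gen 2 (s3^-1): cancels prior s3. Stack: []
Gen 3 (s2^-1): push. Stack: [s2^-1]
Gen 4 (s2): cancels prior s2^-1. Stack: []
Gen 5 (s3): push. Stack: [s3]
Gen 6 (s3^-1): cancels prior s3. Stack: []
Reduced word: (empty)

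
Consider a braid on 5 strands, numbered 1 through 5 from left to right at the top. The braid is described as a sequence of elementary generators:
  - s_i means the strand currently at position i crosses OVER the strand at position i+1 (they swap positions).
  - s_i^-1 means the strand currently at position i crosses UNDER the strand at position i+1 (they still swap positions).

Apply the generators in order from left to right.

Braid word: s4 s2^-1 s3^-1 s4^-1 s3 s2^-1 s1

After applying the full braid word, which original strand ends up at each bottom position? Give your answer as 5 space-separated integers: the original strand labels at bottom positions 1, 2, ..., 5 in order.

Gen 1 (s4): strand 4 crosses over strand 5. Perm now: [1 2 3 5 4]
Gen 2 (s2^-1): strand 2 crosses under strand 3. Perm now: [1 3 2 5 4]
Gen 3 (s3^-1): strand 2 crosses under strand 5. Perm now: [1 3 5 2 4]
Gen 4 (s4^-1): strand 2 crosses under strand 4. Perm now: [1 3 5 4 2]
Gen 5 (s3): strand 5 crosses over strand 4. Perm now: [1 3 4 5 2]
Gen 6 (s2^-1): strand 3 crosses under strand 4. Perm now: [1 4 3 5 2]
Gen 7 (s1): strand 1 crosses over strand 4. Perm now: [4 1 3 5 2]

Answer: 4 1 3 5 2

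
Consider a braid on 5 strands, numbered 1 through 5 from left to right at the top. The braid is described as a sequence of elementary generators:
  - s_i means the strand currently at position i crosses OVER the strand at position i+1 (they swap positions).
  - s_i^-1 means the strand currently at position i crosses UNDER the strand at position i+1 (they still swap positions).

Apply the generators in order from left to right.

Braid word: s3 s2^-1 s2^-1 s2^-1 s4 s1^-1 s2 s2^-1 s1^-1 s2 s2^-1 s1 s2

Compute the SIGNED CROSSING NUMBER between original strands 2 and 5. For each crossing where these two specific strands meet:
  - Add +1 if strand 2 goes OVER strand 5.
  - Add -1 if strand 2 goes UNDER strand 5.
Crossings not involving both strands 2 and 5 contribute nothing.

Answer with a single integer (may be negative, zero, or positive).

Gen 1: crossing 3x4. Both 2&5? no. Sum: 0
Gen 2: crossing 2x4. Both 2&5? no. Sum: 0
Gen 3: crossing 4x2. Both 2&5? no. Sum: 0
Gen 4: crossing 2x4. Both 2&5? no. Sum: 0
Gen 5: crossing 3x5. Both 2&5? no. Sum: 0
Gen 6: crossing 1x4. Both 2&5? no. Sum: 0
Gen 7: crossing 1x2. Both 2&5? no. Sum: 0
Gen 8: crossing 2x1. Both 2&5? no. Sum: 0
Gen 9: crossing 4x1. Both 2&5? no. Sum: 0
Gen 10: crossing 4x2. Both 2&5? no. Sum: 0
Gen 11: crossing 2x4. Both 2&5? no. Sum: 0
Gen 12: crossing 1x4. Both 2&5? no. Sum: 0
Gen 13: crossing 1x2. Both 2&5? no. Sum: 0

Answer: 0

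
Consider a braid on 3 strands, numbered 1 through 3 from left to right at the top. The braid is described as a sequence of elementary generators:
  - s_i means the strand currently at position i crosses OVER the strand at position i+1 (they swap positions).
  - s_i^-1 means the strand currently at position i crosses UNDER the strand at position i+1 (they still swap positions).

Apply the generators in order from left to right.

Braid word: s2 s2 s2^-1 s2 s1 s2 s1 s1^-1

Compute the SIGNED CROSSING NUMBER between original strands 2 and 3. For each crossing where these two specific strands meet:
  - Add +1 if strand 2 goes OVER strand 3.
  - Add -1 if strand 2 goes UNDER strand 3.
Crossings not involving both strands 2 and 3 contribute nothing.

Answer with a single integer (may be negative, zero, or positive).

Gen 1: 2 over 3. Both 2&3? yes. Contrib: +1. Sum: 1
Gen 2: 3 over 2. Both 2&3? yes. Contrib: -1. Sum: 0
Gen 3: 2 under 3. Both 2&3? yes. Contrib: -1. Sum: -1
Gen 4: 3 over 2. Both 2&3? yes. Contrib: -1. Sum: -2
Gen 5: crossing 1x2. Both 2&3? no. Sum: -2
Gen 6: crossing 1x3. Both 2&3? no. Sum: -2
Gen 7: 2 over 3. Both 2&3? yes. Contrib: +1. Sum: -1
Gen 8: 3 under 2. Both 2&3? yes. Contrib: +1. Sum: 0

Answer: 0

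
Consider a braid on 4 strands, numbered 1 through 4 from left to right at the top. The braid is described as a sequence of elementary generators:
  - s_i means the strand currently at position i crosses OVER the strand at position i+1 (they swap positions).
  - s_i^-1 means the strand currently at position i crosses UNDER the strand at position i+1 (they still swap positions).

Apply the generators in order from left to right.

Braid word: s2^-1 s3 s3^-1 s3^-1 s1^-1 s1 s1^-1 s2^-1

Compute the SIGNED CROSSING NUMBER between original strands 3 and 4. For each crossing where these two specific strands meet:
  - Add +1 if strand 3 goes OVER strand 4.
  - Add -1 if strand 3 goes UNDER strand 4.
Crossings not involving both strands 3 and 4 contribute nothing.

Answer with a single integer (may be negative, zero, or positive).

Answer: 0

Derivation:
Gen 1: crossing 2x3. Both 3&4? no. Sum: 0
Gen 2: crossing 2x4. Both 3&4? no. Sum: 0
Gen 3: crossing 4x2. Both 3&4? no. Sum: 0
Gen 4: crossing 2x4. Both 3&4? no. Sum: 0
Gen 5: crossing 1x3. Both 3&4? no. Sum: 0
Gen 6: crossing 3x1. Both 3&4? no. Sum: 0
Gen 7: crossing 1x3. Both 3&4? no. Sum: 0
Gen 8: crossing 1x4. Both 3&4? no. Sum: 0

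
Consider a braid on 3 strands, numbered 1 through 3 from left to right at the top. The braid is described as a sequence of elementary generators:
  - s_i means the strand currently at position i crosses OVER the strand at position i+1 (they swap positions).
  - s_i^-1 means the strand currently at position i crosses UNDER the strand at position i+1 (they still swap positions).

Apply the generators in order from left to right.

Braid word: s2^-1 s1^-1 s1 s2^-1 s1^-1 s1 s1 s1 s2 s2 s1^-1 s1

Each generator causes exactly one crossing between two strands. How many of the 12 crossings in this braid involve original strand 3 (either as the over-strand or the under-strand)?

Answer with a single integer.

Answer: 6

Derivation:
Gen 1: crossing 2x3. Involves strand 3? yes. Count so far: 1
Gen 2: crossing 1x3. Involves strand 3? yes. Count so far: 2
Gen 3: crossing 3x1. Involves strand 3? yes. Count so far: 3
Gen 4: crossing 3x2. Involves strand 3? yes. Count so far: 4
Gen 5: crossing 1x2. Involves strand 3? no. Count so far: 4
Gen 6: crossing 2x1. Involves strand 3? no. Count so far: 4
Gen 7: crossing 1x2. Involves strand 3? no. Count so far: 4
Gen 8: crossing 2x1. Involves strand 3? no. Count so far: 4
Gen 9: crossing 2x3. Involves strand 3? yes. Count so far: 5
Gen 10: crossing 3x2. Involves strand 3? yes. Count so far: 6
Gen 11: crossing 1x2. Involves strand 3? no. Count so far: 6
Gen 12: crossing 2x1. Involves strand 3? no. Count so far: 6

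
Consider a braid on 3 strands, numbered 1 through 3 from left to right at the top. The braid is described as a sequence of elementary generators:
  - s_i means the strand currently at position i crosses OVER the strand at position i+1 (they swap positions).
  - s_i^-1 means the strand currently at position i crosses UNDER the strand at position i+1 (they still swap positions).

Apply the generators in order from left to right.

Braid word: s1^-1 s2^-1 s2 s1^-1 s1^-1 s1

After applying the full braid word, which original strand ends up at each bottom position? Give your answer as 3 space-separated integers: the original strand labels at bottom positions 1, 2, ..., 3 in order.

Answer: 1 2 3

Derivation:
Gen 1 (s1^-1): strand 1 crosses under strand 2. Perm now: [2 1 3]
Gen 2 (s2^-1): strand 1 crosses under strand 3. Perm now: [2 3 1]
Gen 3 (s2): strand 3 crosses over strand 1. Perm now: [2 1 3]
Gen 4 (s1^-1): strand 2 crosses under strand 1. Perm now: [1 2 3]
Gen 5 (s1^-1): strand 1 crosses under strand 2. Perm now: [2 1 3]
Gen 6 (s1): strand 2 crosses over strand 1. Perm now: [1 2 3]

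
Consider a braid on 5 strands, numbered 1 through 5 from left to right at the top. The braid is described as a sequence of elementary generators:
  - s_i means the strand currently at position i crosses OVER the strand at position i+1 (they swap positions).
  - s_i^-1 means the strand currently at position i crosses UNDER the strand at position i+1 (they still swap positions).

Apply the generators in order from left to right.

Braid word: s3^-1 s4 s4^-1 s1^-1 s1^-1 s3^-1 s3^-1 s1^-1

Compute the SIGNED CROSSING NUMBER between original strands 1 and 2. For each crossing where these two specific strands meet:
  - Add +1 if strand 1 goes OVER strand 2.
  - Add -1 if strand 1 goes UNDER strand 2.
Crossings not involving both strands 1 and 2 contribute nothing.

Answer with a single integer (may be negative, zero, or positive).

Answer: -1

Derivation:
Gen 1: crossing 3x4. Both 1&2? no. Sum: 0
Gen 2: crossing 3x5. Both 1&2? no. Sum: 0
Gen 3: crossing 5x3. Both 1&2? no. Sum: 0
Gen 4: 1 under 2. Both 1&2? yes. Contrib: -1. Sum: -1
Gen 5: 2 under 1. Both 1&2? yes. Contrib: +1. Sum: 0
Gen 6: crossing 4x3. Both 1&2? no. Sum: 0
Gen 7: crossing 3x4. Both 1&2? no. Sum: 0
Gen 8: 1 under 2. Both 1&2? yes. Contrib: -1. Sum: -1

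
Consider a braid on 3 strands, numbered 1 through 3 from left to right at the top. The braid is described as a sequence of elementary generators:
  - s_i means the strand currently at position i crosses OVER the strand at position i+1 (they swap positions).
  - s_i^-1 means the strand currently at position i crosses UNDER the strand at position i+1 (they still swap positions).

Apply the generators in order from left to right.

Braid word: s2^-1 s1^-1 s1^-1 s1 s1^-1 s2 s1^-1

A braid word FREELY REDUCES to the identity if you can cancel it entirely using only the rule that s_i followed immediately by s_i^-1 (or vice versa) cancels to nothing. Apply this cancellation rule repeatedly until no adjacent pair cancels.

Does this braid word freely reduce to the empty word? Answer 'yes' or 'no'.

Answer: no

Derivation:
Gen 1 (s2^-1): push. Stack: [s2^-1]
Gen 2 (s1^-1): push. Stack: [s2^-1 s1^-1]
Gen 3 (s1^-1): push. Stack: [s2^-1 s1^-1 s1^-1]
Gen 4 (s1): cancels prior s1^-1. Stack: [s2^-1 s1^-1]
Gen 5 (s1^-1): push. Stack: [s2^-1 s1^-1 s1^-1]
Gen 6 (s2): push. Stack: [s2^-1 s1^-1 s1^-1 s2]
Gen 7 (s1^-1): push. Stack: [s2^-1 s1^-1 s1^-1 s2 s1^-1]
Reduced word: s2^-1 s1^-1 s1^-1 s2 s1^-1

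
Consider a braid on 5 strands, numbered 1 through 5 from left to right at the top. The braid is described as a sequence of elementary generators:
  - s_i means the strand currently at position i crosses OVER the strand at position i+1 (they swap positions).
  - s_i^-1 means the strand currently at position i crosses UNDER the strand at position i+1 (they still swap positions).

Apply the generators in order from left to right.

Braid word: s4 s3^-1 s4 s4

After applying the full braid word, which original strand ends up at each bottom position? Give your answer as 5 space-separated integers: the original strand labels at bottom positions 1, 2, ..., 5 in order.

Answer: 1 2 5 3 4

Derivation:
Gen 1 (s4): strand 4 crosses over strand 5. Perm now: [1 2 3 5 4]
Gen 2 (s3^-1): strand 3 crosses under strand 5. Perm now: [1 2 5 3 4]
Gen 3 (s4): strand 3 crosses over strand 4. Perm now: [1 2 5 4 3]
Gen 4 (s4): strand 4 crosses over strand 3. Perm now: [1 2 5 3 4]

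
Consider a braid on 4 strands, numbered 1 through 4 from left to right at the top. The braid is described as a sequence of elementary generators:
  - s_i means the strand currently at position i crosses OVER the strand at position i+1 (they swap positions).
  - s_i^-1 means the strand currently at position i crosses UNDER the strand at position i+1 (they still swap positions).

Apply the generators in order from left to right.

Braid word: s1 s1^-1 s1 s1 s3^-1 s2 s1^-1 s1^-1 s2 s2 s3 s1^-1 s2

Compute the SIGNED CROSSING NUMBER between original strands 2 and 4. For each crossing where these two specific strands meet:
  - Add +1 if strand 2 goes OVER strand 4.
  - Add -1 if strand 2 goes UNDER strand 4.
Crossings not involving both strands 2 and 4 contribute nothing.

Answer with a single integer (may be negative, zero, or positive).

Answer: 1

Derivation:
Gen 1: crossing 1x2. Both 2&4? no. Sum: 0
Gen 2: crossing 2x1. Both 2&4? no. Sum: 0
Gen 3: crossing 1x2. Both 2&4? no. Sum: 0
Gen 4: crossing 2x1. Both 2&4? no. Sum: 0
Gen 5: crossing 3x4. Both 2&4? no. Sum: 0
Gen 6: 2 over 4. Both 2&4? yes. Contrib: +1. Sum: 1
Gen 7: crossing 1x4. Both 2&4? no. Sum: 1
Gen 8: crossing 4x1. Both 2&4? no. Sum: 1
Gen 9: 4 over 2. Both 2&4? yes. Contrib: -1. Sum: 0
Gen 10: 2 over 4. Both 2&4? yes. Contrib: +1. Sum: 1
Gen 11: crossing 2x3. Both 2&4? no. Sum: 1
Gen 12: crossing 1x4. Both 2&4? no. Sum: 1
Gen 13: crossing 1x3. Both 2&4? no. Sum: 1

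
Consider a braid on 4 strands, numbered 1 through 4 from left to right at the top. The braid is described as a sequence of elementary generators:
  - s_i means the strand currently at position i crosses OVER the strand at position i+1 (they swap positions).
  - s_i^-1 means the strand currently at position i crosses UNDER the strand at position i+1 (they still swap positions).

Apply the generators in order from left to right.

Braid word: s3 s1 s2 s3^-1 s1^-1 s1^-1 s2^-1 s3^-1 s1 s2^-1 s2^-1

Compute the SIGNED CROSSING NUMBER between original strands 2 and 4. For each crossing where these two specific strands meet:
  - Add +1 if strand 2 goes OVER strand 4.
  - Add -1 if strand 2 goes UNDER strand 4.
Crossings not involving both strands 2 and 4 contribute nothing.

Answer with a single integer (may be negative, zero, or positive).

Answer: 0

Derivation:
Gen 1: crossing 3x4. Both 2&4? no. Sum: 0
Gen 2: crossing 1x2. Both 2&4? no. Sum: 0
Gen 3: crossing 1x4. Both 2&4? no. Sum: 0
Gen 4: crossing 1x3. Both 2&4? no. Sum: 0
Gen 5: 2 under 4. Both 2&4? yes. Contrib: -1. Sum: -1
Gen 6: 4 under 2. Both 2&4? yes. Contrib: +1. Sum: 0
Gen 7: crossing 4x3. Both 2&4? no. Sum: 0
Gen 8: crossing 4x1. Both 2&4? no. Sum: 0
Gen 9: crossing 2x3. Both 2&4? no. Sum: 0
Gen 10: crossing 2x1. Both 2&4? no. Sum: 0
Gen 11: crossing 1x2. Both 2&4? no. Sum: 0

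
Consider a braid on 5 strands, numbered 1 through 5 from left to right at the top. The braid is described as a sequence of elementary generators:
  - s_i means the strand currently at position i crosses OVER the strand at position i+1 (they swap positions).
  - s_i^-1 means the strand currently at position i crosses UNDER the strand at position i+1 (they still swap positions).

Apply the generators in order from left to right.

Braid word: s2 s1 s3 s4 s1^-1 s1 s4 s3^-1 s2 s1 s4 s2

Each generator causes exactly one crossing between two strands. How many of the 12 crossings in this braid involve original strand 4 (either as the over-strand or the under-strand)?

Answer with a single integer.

Answer: 3

Derivation:
Gen 1: crossing 2x3. Involves strand 4? no. Count so far: 0
Gen 2: crossing 1x3. Involves strand 4? no. Count so far: 0
Gen 3: crossing 2x4. Involves strand 4? yes. Count so far: 1
Gen 4: crossing 2x5. Involves strand 4? no. Count so far: 1
Gen 5: crossing 3x1. Involves strand 4? no. Count so far: 1
Gen 6: crossing 1x3. Involves strand 4? no. Count so far: 1
Gen 7: crossing 5x2. Involves strand 4? no. Count so far: 1
Gen 8: crossing 4x2. Involves strand 4? yes. Count so far: 2
Gen 9: crossing 1x2. Involves strand 4? no. Count so far: 2
Gen 10: crossing 3x2. Involves strand 4? no. Count so far: 2
Gen 11: crossing 4x5. Involves strand 4? yes. Count so far: 3
Gen 12: crossing 3x1. Involves strand 4? no. Count so far: 3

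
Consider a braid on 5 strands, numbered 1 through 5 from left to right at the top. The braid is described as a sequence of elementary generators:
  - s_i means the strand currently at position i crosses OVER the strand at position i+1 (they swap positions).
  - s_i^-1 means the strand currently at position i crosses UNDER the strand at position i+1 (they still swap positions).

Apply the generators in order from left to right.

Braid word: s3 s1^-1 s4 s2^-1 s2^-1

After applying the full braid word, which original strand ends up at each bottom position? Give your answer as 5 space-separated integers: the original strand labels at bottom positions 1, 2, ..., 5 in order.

Answer: 2 1 4 5 3

Derivation:
Gen 1 (s3): strand 3 crosses over strand 4. Perm now: [1 2 4 3 5]
Gen 2 (s1^-1): strand 1 crosses under strand 2. Perm now: [2 1 4 3 5]
Gen 3 (s4): strand 3 crosses over strand 5. Perm now: [2 1 4 5 3]
Gen 4 (s2^-1): strand 1 crosses under strand 4. Perm now: [2 4 1 5 3]
Gen 5 (s2^-1): strand 4 crosses under strand 1. Perm now: [2 1 4 5 3]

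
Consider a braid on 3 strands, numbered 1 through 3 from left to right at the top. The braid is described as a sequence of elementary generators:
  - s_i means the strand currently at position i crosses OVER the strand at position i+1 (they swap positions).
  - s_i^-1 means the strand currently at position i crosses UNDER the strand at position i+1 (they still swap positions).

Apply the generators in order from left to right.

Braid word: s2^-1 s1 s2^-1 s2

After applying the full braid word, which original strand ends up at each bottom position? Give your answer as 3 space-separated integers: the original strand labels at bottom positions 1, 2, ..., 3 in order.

Gen 1 (s2^-1): strand 2 crosses under strand 3. Perm now: [1 3 2]
Gen 2 (s1): strand 1 crosses over strand 3. Perm now: [3 1 2]
Gen 3 (s2^-1): strand 1 crosses under strand 2. Perm now: [3 2 1]
Gen 4 (s2): strand 2 crosses over strand 1. Perm now: [3 1 2]

Answer: 3 1 2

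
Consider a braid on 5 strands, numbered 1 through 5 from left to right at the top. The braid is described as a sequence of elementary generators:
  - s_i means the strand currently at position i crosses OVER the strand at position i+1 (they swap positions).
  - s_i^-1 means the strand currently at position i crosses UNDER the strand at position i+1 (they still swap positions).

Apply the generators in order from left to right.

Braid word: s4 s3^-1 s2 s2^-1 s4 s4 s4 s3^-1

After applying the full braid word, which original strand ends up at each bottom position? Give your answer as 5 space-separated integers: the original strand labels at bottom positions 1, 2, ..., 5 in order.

Gen 1 (s4): strand 4 crosses over strand 5. Perm now: [1 2 3 5 4]
Gen 2 (s3^-1): strand 3 crosses under strand 5. Perm now: [1 2 5 3 4]
Gen 3 (s2): strand 2 crosses over strand 5. Perm now: [1 5 2 3 4]
Gen 4 (s2^-1): strand 5 crosses under strand 2. Perm now: [1 2 5 3 4]
Gen 5 (s4): strand 3 crosses over strand 4. Perm now: [1 2 5 4 3]
Gen 6 (s4): strand 4 crosses over strand 3. Perm now: [1 2 5 3 4]
Gen 7 (s4): strand 3 crosses over strand 4. Perm now: [1 2 5 4 3]
Gen 8 (s3^-1): strand 5 crosses under strand 4. Perm now: [1 2 4 5 3]

Answer: 1 2 4 5 3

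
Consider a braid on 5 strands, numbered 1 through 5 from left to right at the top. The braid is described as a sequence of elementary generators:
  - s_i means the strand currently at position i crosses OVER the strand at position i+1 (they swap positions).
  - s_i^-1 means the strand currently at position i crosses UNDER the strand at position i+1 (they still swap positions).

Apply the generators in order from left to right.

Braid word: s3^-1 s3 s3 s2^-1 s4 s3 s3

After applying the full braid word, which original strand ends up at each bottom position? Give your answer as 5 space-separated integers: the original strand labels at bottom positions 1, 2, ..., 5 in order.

Gen 1 (s3^-1): strand 3 crosses under strand 4. Perm now: [1 2 4 3 5]
Gen 2 (s3): strand 4 crosses over strand 3. Perm now: [1 2 3 4 5]
Gen 3 (s3): strand 3 crosses over strand 4. Perm now: [1 2 4 3 5]
Gen 4 (s2^-1): strand 2 crosses under strand 4. Perm now: [1 4 2 3 5]
Gen 5 (s4): strand 3 crosses over strand 5. Perm now: [1 4 2 5 3]
Gen 6 (s3): strand 2 crosses over strand 5. Perm now: [1 4 5 2 3]
Gen 7 (s3): strand 5 crosses over strand 2. Perm now: [1 4 2 5 3]

Answer: 1 4 2 5 3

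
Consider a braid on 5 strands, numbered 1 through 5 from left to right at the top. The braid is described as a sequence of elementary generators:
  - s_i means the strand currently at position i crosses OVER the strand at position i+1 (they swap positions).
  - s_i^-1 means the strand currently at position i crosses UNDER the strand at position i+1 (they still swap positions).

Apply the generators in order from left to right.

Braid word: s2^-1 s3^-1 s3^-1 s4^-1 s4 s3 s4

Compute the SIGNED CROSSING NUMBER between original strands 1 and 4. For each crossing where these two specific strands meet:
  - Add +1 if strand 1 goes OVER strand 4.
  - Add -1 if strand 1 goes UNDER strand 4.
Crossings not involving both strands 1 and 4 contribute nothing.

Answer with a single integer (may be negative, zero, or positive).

Answer: 0

Derivation:
Gen 1: crossing 2x3. Both 1&4? no. Sum: 0
Gen 2: crossing 2x4. Both 1&4? no. Sum: 0
Gen 3: crossing 4x2. Both 1&4? no. Sum: 0
Gen 4: crossing 4x5. Both 1&4? no. Sum: 0
Gen 5: crossing 5x4. Both 1&4? no. Sum: 0
Gen 6: crossing 2x4. Both 1&4? no. Sum: 0
Gen 7: crossing 2x5. Both 1&4? no. Sum: 0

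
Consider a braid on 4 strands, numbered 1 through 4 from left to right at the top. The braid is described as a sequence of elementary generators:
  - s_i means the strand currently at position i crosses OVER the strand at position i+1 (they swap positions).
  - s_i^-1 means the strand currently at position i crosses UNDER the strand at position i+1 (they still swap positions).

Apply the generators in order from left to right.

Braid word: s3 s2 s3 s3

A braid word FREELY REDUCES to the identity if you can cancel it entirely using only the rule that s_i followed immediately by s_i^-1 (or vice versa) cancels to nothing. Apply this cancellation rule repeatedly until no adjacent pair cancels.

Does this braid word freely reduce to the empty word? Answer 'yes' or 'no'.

Gen 1 (s3): push. Stack: [s3]
Gen 2 (s2): push. Stack: [s3 s2]
Gen 3 (s3): push. Stack: [s3 s2 s3]
Gen 4 (s3): push. Stack: [s3 s2 s3 s3]
Reduced word: s3 s2 s3 s3

Answer: no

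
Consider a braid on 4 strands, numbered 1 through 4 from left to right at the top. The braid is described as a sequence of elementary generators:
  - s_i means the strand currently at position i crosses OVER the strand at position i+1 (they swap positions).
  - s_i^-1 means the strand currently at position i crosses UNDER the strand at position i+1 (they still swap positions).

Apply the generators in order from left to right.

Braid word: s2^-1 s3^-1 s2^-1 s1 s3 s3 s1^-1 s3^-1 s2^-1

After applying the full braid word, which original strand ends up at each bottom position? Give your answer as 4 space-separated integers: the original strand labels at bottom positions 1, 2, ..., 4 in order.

Gen 1 (s2^-1): strand 2 crosses under strand 3. Perm now: [1 3 2 4]
Gen 2 (s3^-1): strand 2 crosses under strand 4. Perm now: [1 3 4 2]
Gen 3 (s2^-1): strand 3 crosses under strand 4. Perm now: [1 4 3 2]
Gen 4 (s1): strand 1 crosses over strand 4. Perm now: [4 1 3 2]
Gen 5 (s3): strand 3 crosses over strand 2. Perm now: [4 1 2 3]
Gen 6 (s3): strand 2 crosses over strand 3. Perm now: [4 1 3 2]
Gen 7 (s1^-1): strand 4 crosses under strand 1. Perm now: [1 4 3 2]
Gen 8 (s3^-1): strand 3 crosses under strand 2. Perm now: [1 4 2 3]
Gen 9 (s2^-1): strand 4 crosses under strand 2. Perm now: [1 2 4 3]

Answer: 1 2 4 3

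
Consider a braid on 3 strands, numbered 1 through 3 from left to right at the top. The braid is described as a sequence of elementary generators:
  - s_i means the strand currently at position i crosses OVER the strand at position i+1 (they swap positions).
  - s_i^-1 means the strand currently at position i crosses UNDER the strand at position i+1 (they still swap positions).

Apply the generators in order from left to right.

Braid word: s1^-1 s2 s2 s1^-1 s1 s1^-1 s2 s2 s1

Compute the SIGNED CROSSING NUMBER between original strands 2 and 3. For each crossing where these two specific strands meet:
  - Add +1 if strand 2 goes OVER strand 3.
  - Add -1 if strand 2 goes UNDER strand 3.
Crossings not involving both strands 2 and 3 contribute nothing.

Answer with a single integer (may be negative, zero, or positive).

Gen 1: crossing 1x2. Both 2&3? no. Sum: 0
Gen 2: crossing 1x3. Both 2&3? no. Sum: 0
Gen 3: crossing 3x1. Both 2&3? no. Sum: 0
Gen 4: crossing 2x1. Both 2&3? no. Sum: 0
Gen 5: crossing 1x2. Both 2&3? no. Sum: 0
Gen 6: crossing 2x1. Both 2&3? no. Sum: 0
Gen 7: 2 over 3. Both 2&3? yes. Contrib: +1. Sum: 1
Gen 8: 3 over 2. Both 2&3? yes. Contrib: -1. Sum: 0
Gen 9: crossing 1x2. Both 2&3? no. Sum: 0

Answer: 0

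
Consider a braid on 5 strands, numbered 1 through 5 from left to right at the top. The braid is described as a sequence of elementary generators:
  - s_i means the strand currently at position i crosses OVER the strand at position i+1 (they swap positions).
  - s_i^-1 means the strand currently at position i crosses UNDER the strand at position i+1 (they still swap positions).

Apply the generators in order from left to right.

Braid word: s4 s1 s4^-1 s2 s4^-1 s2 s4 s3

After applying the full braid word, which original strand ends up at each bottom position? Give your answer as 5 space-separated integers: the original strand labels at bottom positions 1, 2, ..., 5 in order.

Gen 1 (s4): strand 4 crosses over strand 5. Perm now: [1 2 3 5 4]
Gen 2 (s1): strand 1 crosses over strand 2. Perm now: [2 1 3 5 4]
Gen 3 (s4^-1): strand 5 crosses under strand 4. Perm now: [2 1 3 4 5]
Gen 4 (s2): strand 1 crosses over strand 3. Perm now: [2 3 1 4 5]
Gen 5 (s4^-1): strand 4 crosses under strand 5. Perm now: [2 3 1 5 4]
Gen 6 (s2): strand 3 crosses over strand 1. Perm now: [2 1 3 5 4]
Gen 7 (s4): strand 5 crosses over strand 4. Perm now: [2 1 3 4 5]
Gen 8 (s3): strand 3 crosses over strand 4. Perm now: [2 1 4 3 5]

Answer: 2 1 4 3 5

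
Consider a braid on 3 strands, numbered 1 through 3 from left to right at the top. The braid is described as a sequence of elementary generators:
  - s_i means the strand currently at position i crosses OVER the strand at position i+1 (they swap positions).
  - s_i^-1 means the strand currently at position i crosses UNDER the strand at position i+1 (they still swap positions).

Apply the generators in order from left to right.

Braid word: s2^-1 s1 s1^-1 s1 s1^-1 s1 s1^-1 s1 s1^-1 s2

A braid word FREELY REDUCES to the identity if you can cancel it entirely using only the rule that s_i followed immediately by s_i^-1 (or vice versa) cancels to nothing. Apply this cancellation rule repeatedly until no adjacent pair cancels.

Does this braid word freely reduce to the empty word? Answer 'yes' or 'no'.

Gen 1 (s2^-1): push. Stack: [s2^-1]
Gen 2 (s1): push. Stack: [s2^-1 s1]
Gen 3 (s1^-1): cancels prior s1. Stack: [s2^-1]
Gen 4 (s1): push. Stack: [s2^-1 s1]
Gen 5 (s1^-1): cancels prior s1. Stack: [s2^-1]
Gen 6 (s1): push. Stack: [s2^-1 s1]
Gen 7 (s1^-1): cancels prior s1. Stack: [s2^-1]
Gen 8 (s1): push. Stack: [s2^-1 s1]
Gen 9 (s1^-1): cancels prior s1. Stack: [s2^-1]
Gen 10 (s2): cancels prior s2^-1. Stack: []
Reduced word: (empty)

Answer: yes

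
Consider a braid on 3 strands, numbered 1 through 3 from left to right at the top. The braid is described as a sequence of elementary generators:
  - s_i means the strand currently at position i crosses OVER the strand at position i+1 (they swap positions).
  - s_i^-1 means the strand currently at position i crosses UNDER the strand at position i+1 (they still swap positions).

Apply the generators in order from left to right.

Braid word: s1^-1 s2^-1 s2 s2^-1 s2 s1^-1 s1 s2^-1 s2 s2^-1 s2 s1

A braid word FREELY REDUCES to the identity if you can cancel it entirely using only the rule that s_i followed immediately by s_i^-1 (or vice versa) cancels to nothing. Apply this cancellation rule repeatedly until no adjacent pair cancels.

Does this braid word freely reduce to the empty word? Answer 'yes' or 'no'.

Gen 1 (s1^-1): push. Stack: [s1^-1]
Gen 2 (s2^-1): push. Stack: [s1^-1 s2^-1]
Gen 3 (s2): cancels prior s2^-1. Stack: [s1^-1]
Gen 4 (s2^-1): push. Stack: [s1^-1 s2^-1]
Gen 5 (s2): cancels prior s2^-1. Stack: [s1^-1]
Gen 6 (s1^-1): push. Stack: [s1^-1 s1^-1]
Gen 7 (s1): cancels prior s1^-1. Stack: [s1^-1]
Gen 8 (s2^-1): push. Stack: [s1^-1 s2^-1]
Gen 9 (s2): cancels prior s2^-1. Stack: [s1^-1]
Gen 10 (s2^-1): push. Stack: [s1^-1 s2^-1]
Gen 11 (s2): cancels prior s2^-1. Stack: [s1^-1]
Gen 12 (s1): cancels prior s1^-1. Stack: []
Reduced word: (empty)

Answer: yes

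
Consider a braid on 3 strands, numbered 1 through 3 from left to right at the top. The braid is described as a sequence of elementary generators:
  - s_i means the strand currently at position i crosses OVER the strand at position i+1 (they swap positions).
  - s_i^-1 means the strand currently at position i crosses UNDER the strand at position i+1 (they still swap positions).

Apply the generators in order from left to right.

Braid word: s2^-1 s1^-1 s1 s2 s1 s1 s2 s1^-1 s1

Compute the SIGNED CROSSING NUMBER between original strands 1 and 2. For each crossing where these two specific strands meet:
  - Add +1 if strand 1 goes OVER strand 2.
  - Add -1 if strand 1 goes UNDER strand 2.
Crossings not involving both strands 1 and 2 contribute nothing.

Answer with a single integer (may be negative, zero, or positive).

Gen 1: crossing 2x3. Both 1&2? no. Sum: 0
Gen 2: crossing 1x3. Both 1&2? no. Sum: 0
Gen 3: crossing 3x1. Both 1&2? no. Sum: 0
Gen 4: crossing 3x2. Both 1&2? no. Sum: 0
Gen 5: 1 over 2. Both 1&2? yes. Contrib: +1. Sum: 1
Gen 6: 2 over 1. Both 1&2? yes. Contrib: -1. Sum: 0
Gen 7: crossing 2x3. Both 1&2? no. Sum: 0
Gen 8: crossing 1x3. Both 1&2? no. Sum: 0
Gen 9: crossing 3x1. Both 1&2? no. Sum: 0

Answer: 0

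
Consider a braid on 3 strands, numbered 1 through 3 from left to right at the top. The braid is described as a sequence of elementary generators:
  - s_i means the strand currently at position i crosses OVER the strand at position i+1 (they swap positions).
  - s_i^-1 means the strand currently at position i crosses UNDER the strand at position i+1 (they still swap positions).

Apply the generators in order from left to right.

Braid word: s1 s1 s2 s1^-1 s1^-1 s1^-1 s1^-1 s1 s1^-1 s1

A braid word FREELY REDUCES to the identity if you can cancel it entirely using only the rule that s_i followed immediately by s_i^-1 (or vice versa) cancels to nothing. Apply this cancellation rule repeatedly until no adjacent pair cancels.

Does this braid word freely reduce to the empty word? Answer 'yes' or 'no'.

Answer: no

Derivation:
Gen 1 (s1): push. Stack: [s1]
Gen 2 (s1): push. Stack: [s1 s1]
Gen 3 (s2): push. Stack: [s1 s1 s2]
Gen 4 (s1^-1): push. Stack: [s1 s1 s2 s1^-1]
Gen 5 (s1^-1): push. Stack: [s1 s1 s2 s1^-1 s1^-1]
Gen 6 (s1^-1): push. Stack: [s1 s1 s2 s1^-1 s1^-1 s1^-1]
Gen 7 (s1^-1): push. Stack: [s1 s1 s2 s1^-1 s1^-1 s1^-1 s1^-1]
Gen 8 (s1): cancels prior s1^-1. Stack: [s1 s1 s2 s1^-1 s1^-1 s1^-1]
Gen 9 (s1^-1): push. Stack: [s1 s1 s2 s1^-1 s1^-1 s1^-1 s1^-1]
Gen 10 (s1): cancels prior s1^-1. Stack: [s1 s1 s2 s1^-1 s1^-1 s1^-1]
Reduced word: s1 s1 s2 s1^-1 s1^-1 s1^-1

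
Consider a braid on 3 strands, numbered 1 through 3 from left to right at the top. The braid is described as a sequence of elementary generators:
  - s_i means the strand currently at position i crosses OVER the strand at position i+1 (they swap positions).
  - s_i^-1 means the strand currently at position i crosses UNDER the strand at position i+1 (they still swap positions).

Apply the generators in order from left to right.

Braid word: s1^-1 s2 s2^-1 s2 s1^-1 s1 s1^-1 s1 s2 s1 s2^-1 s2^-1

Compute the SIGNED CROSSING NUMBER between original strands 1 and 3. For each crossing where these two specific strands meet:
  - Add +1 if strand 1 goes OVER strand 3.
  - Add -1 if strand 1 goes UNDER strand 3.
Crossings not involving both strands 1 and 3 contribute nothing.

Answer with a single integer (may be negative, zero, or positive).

Gen 1: crossing 1x2. Both 1&3? no. Sum: 0
Gen 2: 1 over 3. Both 1&3? yes. Contrib: +1. Sum: 1
Gen 3: 3 under 1. Both 1&3? yes. Contrib: +1. Sum: 2
Gen 4: 1 over 3. Both 1&3? yes. Contrib: +1. Sum: 3
Gen 5: crossing 2x3. Both 1&3? no. Sum: 3
Gen 6: crossing 3x2. Both 1&3? no. Sum: 3
Gen 7: crossing 2x3. Both 1&3? no. Sum: 3
Gen 8: crossing 3x2. Both 1&3? no. Sum: 3
Gen 9: 3 over 1. Both 1&3? yes. Contrib: -1. Sum: 2
Gen 10: crossing 2x1. Both 1&3? no. Sum: 2
Gen 11: crossing 2x3. Both 1&3? no. Sum: 2
Gen 12: crossing 3x2. Both 1&3? no. Sum: 2

Answer: 2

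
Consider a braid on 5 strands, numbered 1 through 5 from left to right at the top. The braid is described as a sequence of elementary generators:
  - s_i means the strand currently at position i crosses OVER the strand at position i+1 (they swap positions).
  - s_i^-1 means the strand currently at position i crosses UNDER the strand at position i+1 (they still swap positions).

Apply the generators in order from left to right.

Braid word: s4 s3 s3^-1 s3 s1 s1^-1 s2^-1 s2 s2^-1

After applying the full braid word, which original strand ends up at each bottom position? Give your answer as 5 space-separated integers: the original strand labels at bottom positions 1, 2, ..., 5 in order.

Gen 1 (s4): strand 4 crosses over strand 5. Perm now: [1 2 3 5 4]
Gen 2 (s3): strand 3 crosses over strand 5. Perm now: [1 2 5 3 4]
Gen 3 (s3^-1): strand 5 crosses under strand 3. Perm now: [1 2 3 5 4]
Gen 4 (s3): strand 3 crosses over strand 5. Perm now: [1 2 5 3 4]
Gen 5 (s1): strand 1 crosses over strand 2. Perm now: [2 1 5 3 4]
Gen 6 (s1^-1): strand 2 crosses under strand 1. Perm now: [1 2 5 3 4]
Gen 7 (s2^-1): strand 2 crosses under strand 5. Perm now: [1 5 2 3 4]
Gen 8 (s2): strand 5 crosses over strand 2. Perm now: [1 2 5 3 4]
Gen 9 (s2^-1): strand 2 crosses under strand 5. Perm now: [1 5 2 3 4]

Answer: 1 5 2 3 4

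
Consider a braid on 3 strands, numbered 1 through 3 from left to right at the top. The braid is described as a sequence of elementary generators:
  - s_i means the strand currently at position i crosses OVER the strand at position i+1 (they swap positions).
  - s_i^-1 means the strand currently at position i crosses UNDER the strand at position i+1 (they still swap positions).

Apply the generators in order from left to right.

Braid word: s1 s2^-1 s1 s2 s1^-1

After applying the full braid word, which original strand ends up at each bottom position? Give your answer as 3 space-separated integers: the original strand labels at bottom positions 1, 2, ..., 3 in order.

Answer: 1 3 2

Derivation:
Gen 1 (s1): strand 1 crosses over strand 2. Perm now: [2 1 3]
Gen 2 (s2^-1): strand 1 crosses under strand 3. Perm now: [2 3 1]
Gen 3 (s1): strand 2 crosses over strand 3. Perm now: [3 2 1]
Gen 4 (s2): strand 2 crosses over strand 1. Perm now: [3 1 2]
Gen 5 (s1^-1): strand 3 crosses under strand 1. Perm now: [1 3 2]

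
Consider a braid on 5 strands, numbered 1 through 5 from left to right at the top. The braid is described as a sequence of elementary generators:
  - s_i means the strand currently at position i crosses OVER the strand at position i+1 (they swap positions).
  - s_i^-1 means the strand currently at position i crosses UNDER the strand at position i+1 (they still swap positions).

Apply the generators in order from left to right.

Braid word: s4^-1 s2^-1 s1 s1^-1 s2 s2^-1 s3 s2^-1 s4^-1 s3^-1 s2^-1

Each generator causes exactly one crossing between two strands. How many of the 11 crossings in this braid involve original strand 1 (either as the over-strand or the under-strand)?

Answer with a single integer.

Answer: 2

Derivation:
Gen 1: crossing 4x5. Involves strand 1? no. Count so far: 0
Gen 2: crossing 2x3. Involves strand 1? no. Count so far: 0
Gen 3: crossing 1x3. Involves strand 1? yes. Count so far: 1
Gen 4: crossing 3x1. Involves strand 1? yes. Count so far: 2
Gen 5: crossing 3x2. Involves strand 1? no. Count so far: 2
Gen 6: crossing 2x3. Involves strand 1? no. Count so far: 2
Gen 7: crossing 2x5. Involves strand 1? no. Count so far: 2
Gen 8: crossing 3x5. Involves strand 1? no. Count so far: 2
Gen 9: crossing 2x4. Involves strand 1? no. Count so far: 2
Gen 10: crossing 3x4. Involves strand 1? no. Count so far: 2
Gen 11: crossing 5x4. Involves strand 1? no. Count so far: 2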